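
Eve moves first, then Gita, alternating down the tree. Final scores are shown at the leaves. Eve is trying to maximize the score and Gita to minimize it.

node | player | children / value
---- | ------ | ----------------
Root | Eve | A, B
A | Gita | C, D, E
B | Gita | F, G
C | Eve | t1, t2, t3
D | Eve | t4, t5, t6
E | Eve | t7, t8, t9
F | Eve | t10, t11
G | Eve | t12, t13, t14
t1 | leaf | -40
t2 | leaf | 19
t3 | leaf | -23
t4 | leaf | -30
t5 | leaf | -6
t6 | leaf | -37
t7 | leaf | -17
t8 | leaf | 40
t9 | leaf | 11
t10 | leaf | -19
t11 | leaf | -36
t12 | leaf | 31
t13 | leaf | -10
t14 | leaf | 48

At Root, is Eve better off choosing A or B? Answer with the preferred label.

C (Eve): max(-40, 19, -23) = 19
D (Eve): max(-30, -6, -37) = -6
E (Eve): max(-17, 40, 11) = 40
A (Gita): min(19, -6, 40) = -6
F (Eve): max(-19, -36) = -19
G (Eve): max(31, -10, 48) = 48
B (Gita): min(-19, 48) = -19
Eve prefers the higher value; A=-6, B=-19. A is better since -6 > -19.

A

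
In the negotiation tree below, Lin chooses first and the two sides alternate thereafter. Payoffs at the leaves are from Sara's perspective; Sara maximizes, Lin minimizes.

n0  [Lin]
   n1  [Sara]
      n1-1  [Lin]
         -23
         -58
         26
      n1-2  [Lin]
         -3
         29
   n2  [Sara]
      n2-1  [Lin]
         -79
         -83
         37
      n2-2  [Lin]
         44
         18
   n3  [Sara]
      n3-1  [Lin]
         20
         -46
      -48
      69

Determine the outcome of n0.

-3

n1-1 (Lin): min(-23, -58, 26) = -58
n1-2 (Lin): min(-3, 29) = -3
n1 (Sara): max(-58, -3) = -3
n2-1 (Lin): min(-79, -83, 37) = -83
n2-2 (Lin): min(44, 18) = 18
n2 (Sara): max(-83, 18) = 18
n3-1 (Lin): min(20, -46) = -46
n3 (Sara): max(-46, -48, 69) = 69
n0 (Lin): min(-3, 18, 69) = -3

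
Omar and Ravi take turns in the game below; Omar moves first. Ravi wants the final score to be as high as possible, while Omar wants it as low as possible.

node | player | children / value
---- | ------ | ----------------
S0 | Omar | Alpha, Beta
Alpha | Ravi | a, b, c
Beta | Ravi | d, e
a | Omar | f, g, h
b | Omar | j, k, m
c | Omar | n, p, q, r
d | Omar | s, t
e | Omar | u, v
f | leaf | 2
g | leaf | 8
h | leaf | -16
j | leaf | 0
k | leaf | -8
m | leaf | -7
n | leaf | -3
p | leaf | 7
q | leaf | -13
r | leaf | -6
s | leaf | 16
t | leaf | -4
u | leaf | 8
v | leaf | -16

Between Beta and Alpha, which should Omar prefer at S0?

d (Omar): min(16, -4) = -4
e (Omar): min(8, -16) = -16
Beta (Ravi): max(-4, -16) = -4
a (Omar): min(2, 8, -16) = -16
b (Omar): min(0, -8, -7) = -8
c (Omar): min(-3, 7, -13, -6) = -13
Alpha (Ravi): max(-16, -8, -13) = -8
Omar prefers the lower value; Beta=-4, Alpha=-8. Alpha is better since -8 < -4.

Alpha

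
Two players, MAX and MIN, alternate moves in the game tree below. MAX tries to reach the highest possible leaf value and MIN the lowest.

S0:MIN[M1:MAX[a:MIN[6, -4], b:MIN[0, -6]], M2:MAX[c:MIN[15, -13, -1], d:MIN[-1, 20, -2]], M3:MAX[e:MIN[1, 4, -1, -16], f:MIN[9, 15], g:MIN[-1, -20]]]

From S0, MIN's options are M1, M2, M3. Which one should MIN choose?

a (MIN): min(6, -4) = -4
b (MIN): min(0, -6) = -6
M1 (MAX): max(-4, -6) = -4
c (MIN): min(15, -13, -1) = -13
d (MIN): min(-1, 20, -2) = -2
M2 (MAX): max(-13, -2) = -2
e (MIN): min(1, 4, -1, -16) = -16
f (MIN): min(9, 15) = 9
g (MIN): min(-1, -20) = -20
M3 (MAX): max(-16, 9, -20) = 9
S0 (MIN): min(-4, -2, 9) = -4
MIN at S0 wants the lowest of {M1=-4, M2=-2, M3=9}, so chooses M1.

M1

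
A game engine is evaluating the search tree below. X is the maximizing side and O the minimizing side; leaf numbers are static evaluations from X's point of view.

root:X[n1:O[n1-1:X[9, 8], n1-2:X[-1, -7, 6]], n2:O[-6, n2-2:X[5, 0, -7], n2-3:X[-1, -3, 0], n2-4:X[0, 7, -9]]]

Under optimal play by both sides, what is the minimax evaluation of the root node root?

n1-1 (X): max(9, 8) = 9
n1-2 (X): max(-1, -7, 6) = 6
n1 (O): min(9, 6) = 6
n2-2 (X): max(5, 0, -7) = 5
n2-3 (X): max(-1, -3, 0) = 0
n2-4 (X): max(0, 7, -9) = 7
n2 (O): min(-6, 5, 0, 7) = -6
root (X): max(6, -6) = 6

6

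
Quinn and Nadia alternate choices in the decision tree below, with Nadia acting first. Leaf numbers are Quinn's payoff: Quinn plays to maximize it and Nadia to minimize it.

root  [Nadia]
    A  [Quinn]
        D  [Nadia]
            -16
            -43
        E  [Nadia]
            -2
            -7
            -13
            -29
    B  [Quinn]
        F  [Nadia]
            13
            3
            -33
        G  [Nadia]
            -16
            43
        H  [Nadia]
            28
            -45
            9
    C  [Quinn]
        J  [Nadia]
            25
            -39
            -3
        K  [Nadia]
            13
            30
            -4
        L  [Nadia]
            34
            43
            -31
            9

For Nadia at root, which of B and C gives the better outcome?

B

F (Nadia): min(13, 3, -33) = -33
G (Nadia): min(-16, 43) = -16
H (Nadia): min(28, -45, 9) = -45
B (Quinn): max(-33, -16, -45) = -16
J (Nadia): min(25, -39, -3) = -39
K (Nadia): min(13, 30, -4) = -4
L (Nadia): min(34, 43, -31, 9) = -31
C (Quinn): max(-39, -4, -31) = -4
Nadia prefers the lower value; B=-16, C=-4. B is better since -16 < -4.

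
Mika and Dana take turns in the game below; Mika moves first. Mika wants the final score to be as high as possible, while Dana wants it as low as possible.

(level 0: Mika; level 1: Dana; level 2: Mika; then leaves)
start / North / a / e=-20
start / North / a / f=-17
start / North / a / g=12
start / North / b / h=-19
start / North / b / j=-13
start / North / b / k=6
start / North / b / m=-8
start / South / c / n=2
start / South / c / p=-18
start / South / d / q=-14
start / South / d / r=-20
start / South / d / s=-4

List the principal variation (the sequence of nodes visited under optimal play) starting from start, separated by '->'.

start -> North -> b -> k

a (Mika): max(-20, -17, 12) = 12
b (Mika): max(-19, -13, 6, -8) = 6
North (Dana): min(12, 6) = 6
c (Mika): max(2, -18) = 2
d (Mika): max(-14, -20, -4) = -4
South (Dana): min(2, -4) = -4
start (Mika): max(6, -4) = 6
At start, Mika picks North (highest: 6).
At North, Dana picks b (lowest: 6).
At b, Mika picks k (highest: 6).
Terminal value 6.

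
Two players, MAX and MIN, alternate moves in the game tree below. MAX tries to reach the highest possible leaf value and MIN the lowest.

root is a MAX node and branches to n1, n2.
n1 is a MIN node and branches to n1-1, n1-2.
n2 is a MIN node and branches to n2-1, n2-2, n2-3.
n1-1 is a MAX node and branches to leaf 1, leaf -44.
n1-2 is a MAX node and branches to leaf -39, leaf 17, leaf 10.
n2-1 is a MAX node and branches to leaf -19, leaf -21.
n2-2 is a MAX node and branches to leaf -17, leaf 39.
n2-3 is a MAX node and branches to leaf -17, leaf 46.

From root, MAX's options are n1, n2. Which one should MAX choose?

n1

n1-1 (MAX): max(1, -44) = 1
n1-2 (MAX): max(-39, 17, 10) = 17
n1 (MIN): min(1, 17) = 1
n2-1 (MAX): max(-19, -21) = -19
n2-2 (MAX): max(-17, 39) = 39
n2-3 (MAX): max(-17, 46) = 46
n2 (MIN): min(-19, 39, 46) = -19
root (MAX): max(1, -19) = 1
MAX at root wants the highest of {n1=1, n2=-19}, so chooses n1.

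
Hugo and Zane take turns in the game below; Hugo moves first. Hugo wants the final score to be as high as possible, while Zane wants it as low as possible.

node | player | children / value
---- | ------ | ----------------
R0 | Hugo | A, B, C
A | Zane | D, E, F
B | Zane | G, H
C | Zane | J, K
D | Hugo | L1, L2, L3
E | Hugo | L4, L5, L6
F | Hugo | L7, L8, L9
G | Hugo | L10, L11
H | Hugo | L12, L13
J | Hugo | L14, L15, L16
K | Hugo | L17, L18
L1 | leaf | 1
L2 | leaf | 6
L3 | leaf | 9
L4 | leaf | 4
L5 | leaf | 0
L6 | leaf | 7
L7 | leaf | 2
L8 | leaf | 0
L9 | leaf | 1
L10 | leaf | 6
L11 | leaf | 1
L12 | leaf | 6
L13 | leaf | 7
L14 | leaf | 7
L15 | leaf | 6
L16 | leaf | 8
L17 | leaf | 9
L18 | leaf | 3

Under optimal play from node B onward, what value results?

6

G (Hugo): max(6, 1) = 6
H (Hugo): max(6, 7) = 7
B (Zane): min(6, 7) = 6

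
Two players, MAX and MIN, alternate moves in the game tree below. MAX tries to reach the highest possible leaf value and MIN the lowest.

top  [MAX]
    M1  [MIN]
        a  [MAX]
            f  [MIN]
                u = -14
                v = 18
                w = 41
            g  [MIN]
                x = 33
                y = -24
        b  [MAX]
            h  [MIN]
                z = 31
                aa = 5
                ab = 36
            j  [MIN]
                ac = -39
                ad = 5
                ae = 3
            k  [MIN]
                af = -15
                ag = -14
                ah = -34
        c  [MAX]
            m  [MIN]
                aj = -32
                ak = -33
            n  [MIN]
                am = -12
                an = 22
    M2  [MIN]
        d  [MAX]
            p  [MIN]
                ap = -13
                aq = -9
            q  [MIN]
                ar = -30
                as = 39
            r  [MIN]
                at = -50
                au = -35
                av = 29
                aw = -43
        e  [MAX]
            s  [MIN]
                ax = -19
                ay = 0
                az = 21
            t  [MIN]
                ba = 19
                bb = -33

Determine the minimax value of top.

f (MIN): min(-14, 18, 41) = -14
g (MIN): min(33, -24) = -24
a (MAX): max(-14, -24) = -14
h (MIN): min(31, 5, 36) = 5
j (MIN): min(-39, 5, 3) = -39
k (MIN): min(-15, -14, -34) = -34
b (MAX): max(5, -39, -34) = 5
m (MIN): min(-32, -33) = -33
n (MIN): min(-12, 22) = -12
c (MAX): max(-33, -12) = -12
M1 (MIN): min(-14, 5, -12) = -14
p (MIN): min(-13, -9) = -13
q (MIN): min(-30, 39) = -30
r (MIN): min(-50, -35, 29, -43) = -50
d (MAX): max(-13, -30, -50) = -13
s (MIN): min(-19, 0, 21) = -19
t (MIN): min(19, -33) = -33
e (MAX): max(-19, -33) = -19
M2 (MIN): min(-13, -19) = -19
top (MAX): max(-14, -19) = -14

-14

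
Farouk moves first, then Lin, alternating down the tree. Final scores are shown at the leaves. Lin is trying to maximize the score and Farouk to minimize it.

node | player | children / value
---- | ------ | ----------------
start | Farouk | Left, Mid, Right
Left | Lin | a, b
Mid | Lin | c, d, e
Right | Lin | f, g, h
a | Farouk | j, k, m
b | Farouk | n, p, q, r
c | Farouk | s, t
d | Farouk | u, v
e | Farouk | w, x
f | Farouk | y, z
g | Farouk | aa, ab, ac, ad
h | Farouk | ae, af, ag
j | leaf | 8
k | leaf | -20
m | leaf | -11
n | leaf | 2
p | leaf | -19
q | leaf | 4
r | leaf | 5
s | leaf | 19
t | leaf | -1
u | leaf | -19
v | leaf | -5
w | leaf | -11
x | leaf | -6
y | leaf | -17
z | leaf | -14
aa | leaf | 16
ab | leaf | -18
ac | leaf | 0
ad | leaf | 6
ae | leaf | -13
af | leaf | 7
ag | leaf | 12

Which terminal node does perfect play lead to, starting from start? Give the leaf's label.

p

a (Farouk): min(8, -20, -11) = -20
b (Farouk): min(2, -19, 4, 5) = -19
Left (Lin): max(-20, -19) = -19
c (Farouk): min(19, -1) = -1
d (Farouk): min(-19, -5) = -19
e (Farouk): min(-11, -6) = -11
Mid (Lin): max(-1, -19, -11) = -1
f (Farouk): min(-17, -14) = -17
g (Farouk): min(16, -18, 0, 6) = -18
h (Farouk): min(-13, 7, 12) = -13
Right (Lin): max(-17, -18, -13) = -13
start (Farouk): min(-19, -1, -13) = -19
At start, Farouk picks Left (lowest: -19).
At Left, Lin picks b (highest: -19).
At b, Farouk picks p (lowest: -19).
Terminal value -19.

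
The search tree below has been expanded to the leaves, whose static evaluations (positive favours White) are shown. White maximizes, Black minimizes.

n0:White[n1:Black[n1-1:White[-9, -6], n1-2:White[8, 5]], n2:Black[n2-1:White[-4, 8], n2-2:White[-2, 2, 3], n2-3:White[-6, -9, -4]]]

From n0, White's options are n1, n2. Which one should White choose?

n1-1 (White): max(-9, -6) = -6
n1-2 (White): max(8, 5) = 8
n1 (Black): min(-6, 8) = -6
n2-1 (White): max(-4, 8) = 8
n2-2 (White): max(-2, 2, 3) = 3
n2-3 (White): max(-6, -9, -4) = -4
n2 (Black): min(8, 3, -4) = -4
n0 (White): max(-6, -4) = -4
White at n0 wants the highest of {n1=-6, n2=-4}, so chooses n2.

n2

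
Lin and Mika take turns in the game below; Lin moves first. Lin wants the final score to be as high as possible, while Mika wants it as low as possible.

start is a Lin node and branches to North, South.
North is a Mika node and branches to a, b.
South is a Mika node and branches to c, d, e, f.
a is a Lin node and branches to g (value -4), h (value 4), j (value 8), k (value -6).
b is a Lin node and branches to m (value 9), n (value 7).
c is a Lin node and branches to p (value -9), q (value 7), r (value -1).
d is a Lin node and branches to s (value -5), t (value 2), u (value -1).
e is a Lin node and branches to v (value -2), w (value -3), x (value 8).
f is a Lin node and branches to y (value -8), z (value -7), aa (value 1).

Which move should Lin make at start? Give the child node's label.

North

a (Lin): max(-4, 4, 8, -6) = 8
b (Lin): max(9, 7) = 9
North (Mika): min(8, 9) = 8
c (Lin): max(-9, 7, -1) = 7
d (Lin): max(-5, 2, -1) = 2
e (Lin): max(-2, -3, 8) = 8
f (Lin): max(-8, -7, 1) = 1
South (Mika): min(7, 2, 8, 1) = 1
start (Lin): max(8, 1) = 8
Lin at start wants the highest of {North=8, South=1}, so chooses North.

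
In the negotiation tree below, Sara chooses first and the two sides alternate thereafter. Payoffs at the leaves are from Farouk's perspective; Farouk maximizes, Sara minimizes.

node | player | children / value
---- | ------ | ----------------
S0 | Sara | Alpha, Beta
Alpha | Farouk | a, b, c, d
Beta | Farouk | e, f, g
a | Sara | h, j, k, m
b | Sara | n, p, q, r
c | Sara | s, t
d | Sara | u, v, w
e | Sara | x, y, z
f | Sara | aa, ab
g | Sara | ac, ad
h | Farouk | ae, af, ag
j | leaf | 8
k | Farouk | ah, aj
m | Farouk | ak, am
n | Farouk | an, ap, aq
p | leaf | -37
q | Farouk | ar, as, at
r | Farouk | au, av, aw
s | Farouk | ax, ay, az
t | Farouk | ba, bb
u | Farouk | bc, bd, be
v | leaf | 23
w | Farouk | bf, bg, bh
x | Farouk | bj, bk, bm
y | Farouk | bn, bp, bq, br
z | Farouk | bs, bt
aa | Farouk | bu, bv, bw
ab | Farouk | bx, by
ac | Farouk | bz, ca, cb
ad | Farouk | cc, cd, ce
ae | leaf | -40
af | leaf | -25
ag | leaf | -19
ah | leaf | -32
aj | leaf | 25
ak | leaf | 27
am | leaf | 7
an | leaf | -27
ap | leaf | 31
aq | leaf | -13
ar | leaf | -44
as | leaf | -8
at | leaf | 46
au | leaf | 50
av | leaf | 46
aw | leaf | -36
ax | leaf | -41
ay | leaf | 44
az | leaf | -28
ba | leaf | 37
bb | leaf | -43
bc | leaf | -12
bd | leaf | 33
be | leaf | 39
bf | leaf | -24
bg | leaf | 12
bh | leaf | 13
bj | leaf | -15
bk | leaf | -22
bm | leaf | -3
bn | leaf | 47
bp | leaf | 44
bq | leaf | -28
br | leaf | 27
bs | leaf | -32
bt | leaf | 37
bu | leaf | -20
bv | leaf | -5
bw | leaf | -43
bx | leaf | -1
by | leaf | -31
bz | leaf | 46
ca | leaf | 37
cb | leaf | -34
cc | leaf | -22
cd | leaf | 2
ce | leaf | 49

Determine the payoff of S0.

h (Farouk): max(-40, -25, -19) = -19
k (Farouk): max(-32, 25) = 25
m (Farouk): max(27, 7) = 27
a (Sara): min(-19, 8, 25, 27) = -19
n (Farouk): max(-27, 31, -13) = 31
q (Farouk): max(-44, -8, 46) = 46
r (Farouk): max(50, 46, -36) = 50
b (Sara): min(31, -37, 46, 50) = -37
s (Farouk): max(-41, 44, -28) = 44
t (Farouk): max(37, -43) = 37
c (Sara): min(44, 37) = 37
u (Farouk): max(-12, 33, 39) = 39
w (Farouk): max(-24, 12, 13) = 13
d (Sara): min(39, 23, 13) = 13
Alpha (Farouk): max(-19, -37, 37, 13) = 37
x (Farouk): max(-15, -22, -3) = -3
y (Farouk): max(47, 44, -28, 27) = 47
z (Farouk): max(-32, 37) = 37
e (Sara): min(-3, 47, 37) = -3
aa (Farouk): max(-20, -5, -43) = -5
ab (Farouk): max(-1, -31) = -1
f (Sara): min(-5, -1) = -5
ac (Farouk): max(46, 37, -34) = 46
ad (Farouk): max(-22, 2, 49) = 49
g (Sara): min(46, 49) = 46
Beta (Farouk): max(-3, -5, 46) = 46
S0 (Sara): min(37, 46) = 37

37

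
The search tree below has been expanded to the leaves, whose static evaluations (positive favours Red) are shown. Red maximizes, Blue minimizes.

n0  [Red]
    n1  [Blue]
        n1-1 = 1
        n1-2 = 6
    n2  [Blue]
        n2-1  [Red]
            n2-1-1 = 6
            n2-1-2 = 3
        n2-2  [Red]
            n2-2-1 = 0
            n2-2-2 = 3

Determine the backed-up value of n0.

n1 (Blue): min(1, 6) = 1
n2-1 (Red): max(6, 3) = 6
n2-2 (Red): max(0, 3) = 3
n2 (Blue): min(6, 3) = 3
n0 (Red): max(1, 3) = 3

3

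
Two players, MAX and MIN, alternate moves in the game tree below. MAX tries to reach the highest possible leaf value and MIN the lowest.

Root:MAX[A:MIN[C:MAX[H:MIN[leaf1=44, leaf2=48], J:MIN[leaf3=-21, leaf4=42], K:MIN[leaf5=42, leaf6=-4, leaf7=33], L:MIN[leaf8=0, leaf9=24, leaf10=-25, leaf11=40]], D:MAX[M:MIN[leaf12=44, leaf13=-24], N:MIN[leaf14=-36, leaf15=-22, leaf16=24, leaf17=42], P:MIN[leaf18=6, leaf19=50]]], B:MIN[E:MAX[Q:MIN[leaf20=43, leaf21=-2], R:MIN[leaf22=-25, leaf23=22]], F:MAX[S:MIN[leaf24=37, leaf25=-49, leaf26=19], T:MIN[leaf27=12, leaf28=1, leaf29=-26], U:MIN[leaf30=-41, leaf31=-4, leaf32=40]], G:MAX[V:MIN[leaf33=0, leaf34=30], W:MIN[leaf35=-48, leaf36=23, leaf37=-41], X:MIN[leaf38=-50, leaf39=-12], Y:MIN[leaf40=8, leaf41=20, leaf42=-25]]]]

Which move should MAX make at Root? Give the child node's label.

H (MIN): min(44, 48) = 44
J (MIN): min(-21, 42) = -21
K (MIN): min(42, -4, 33) = -4
L (MIN): min(0, 24, -25, 40) = -25
C (MAX): max(44, -21, -4, -25) = 44
M (MIN): min(44, -24) = -24
N (MIN): min(-36, -22, 24, 42) = -36
P (MIN): min(6, 50) = 6
D (MAX): max(-24, -36, 6) = 6
A (MIN): min(44, 6) = 6
Q (MIN): min(43, -2) = -2
R (MIN): min(-25, 22) = -25
E (MAX): max(-2, -25) = -2
S (MIN): min(37, -49, 19) = -49
T (MIN): min(12, 1, -26) = -26
U (MIN): min(-41, -4, 40) = -41
F (MAX): max(-49, -26, -41) = -26
V (MIN): min(0, 30) = 0
W (MIN): min(-48, 23, -41) = -48
X (MIN): min(-50, -12) = -50
Y (MIN): min(8, 20, -25) = -25
G (MAX): max(0, -48, -50, -25) = 0
B (MIN): min(-2, -26, 0) = -26
Root (MAX): max(6, -26) = 6
MAX at Root wants the highest of {A=6, B=-26}, so chooses A.

A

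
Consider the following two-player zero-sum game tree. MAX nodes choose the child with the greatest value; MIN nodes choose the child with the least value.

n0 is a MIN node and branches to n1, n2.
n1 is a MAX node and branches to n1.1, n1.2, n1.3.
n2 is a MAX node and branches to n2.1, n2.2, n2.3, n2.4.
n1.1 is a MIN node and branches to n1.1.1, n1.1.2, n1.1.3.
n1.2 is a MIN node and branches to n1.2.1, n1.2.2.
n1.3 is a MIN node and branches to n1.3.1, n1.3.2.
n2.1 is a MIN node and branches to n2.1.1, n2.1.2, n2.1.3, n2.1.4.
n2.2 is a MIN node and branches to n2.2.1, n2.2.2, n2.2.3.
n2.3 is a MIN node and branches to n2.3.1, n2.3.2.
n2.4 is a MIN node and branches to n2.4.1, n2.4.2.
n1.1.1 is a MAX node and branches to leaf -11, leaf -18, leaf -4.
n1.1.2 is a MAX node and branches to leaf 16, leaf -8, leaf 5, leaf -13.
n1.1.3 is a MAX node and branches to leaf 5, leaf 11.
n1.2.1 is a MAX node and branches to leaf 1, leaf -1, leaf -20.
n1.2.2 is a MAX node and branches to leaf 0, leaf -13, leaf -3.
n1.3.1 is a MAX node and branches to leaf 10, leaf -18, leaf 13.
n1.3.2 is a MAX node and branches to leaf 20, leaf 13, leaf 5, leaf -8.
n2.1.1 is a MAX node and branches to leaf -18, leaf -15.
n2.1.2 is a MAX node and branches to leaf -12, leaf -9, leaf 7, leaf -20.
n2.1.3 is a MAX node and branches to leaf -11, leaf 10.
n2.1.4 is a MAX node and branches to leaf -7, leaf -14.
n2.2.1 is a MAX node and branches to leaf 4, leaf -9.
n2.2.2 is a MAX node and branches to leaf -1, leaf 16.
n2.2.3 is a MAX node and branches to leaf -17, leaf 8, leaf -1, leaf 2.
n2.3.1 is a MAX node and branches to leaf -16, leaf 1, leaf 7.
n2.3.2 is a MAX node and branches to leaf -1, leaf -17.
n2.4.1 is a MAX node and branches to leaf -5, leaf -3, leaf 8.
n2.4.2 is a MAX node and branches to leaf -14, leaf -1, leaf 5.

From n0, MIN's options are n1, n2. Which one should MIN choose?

n1.1.1 (MAX): max(-11, -18, -4) = -4
n1.1.2 (MAX): max(16, -8, 5, -13) = 16
n1.1.3 (MAX): max(5, 11) = 11
n1.1 (MIN): min(-4, 16, 11) = -4
n1.2.1 (MAX): max(1, -1, -20) = 1
n1.2.2 (MAX): max(0, -13, -3) = 0
n1.2 (MIN): min(1, 0) = 0
n1.3.1 (MAX): max(10, -18, 13) = 13
n1.3.2 (MAX): max(20, 13, 5, -8) = 20
n1.3 (MIN): min(13, 20) = 13
n1 (MAX): max(-4, 0, 13) = 13
n2.1.1 (MAX): max(-18, -15) = -15
n2.1.2 (MAX): max(-12, -9, 7, -20) = 7
n2.1.3 (MAX): max(-11, 10) = 10
n2.1.4 (MAX): max(-7, -14) = -7
n2.1 (MIN): min(-15, 7, 10, -7) = -15
n2.2.1 (MAX): max(4, -9) = 4
n2.2.2 (MAX): max(-1, 16) = 16
n2.2.3 (MAX): max(-17, 8, -1, 2) = 8
n2.2 (MIN): min(4, 16, 8) = 4
n2.3.1 (MAX): max(-16, 1, 7) = 7
n2.3.2 (MAX): max(-1, -17) = -1
n2.3 (MIN): min(7, -1) = -1
n2.4.1 (MAX): max(-5, -3, 8) = 8
n2.4.2 (MAX): max(-14, -1, 5) = 5
n2.4 (MIN): min(8, 5) = 5
n2 (MAX): max(-15, 4, -1, 5) = 5
n0 (MIN): min(13, 5) = 5
MIN at n0 wants the lowest of {n1=13, n2=5}, so chooses n2.

n2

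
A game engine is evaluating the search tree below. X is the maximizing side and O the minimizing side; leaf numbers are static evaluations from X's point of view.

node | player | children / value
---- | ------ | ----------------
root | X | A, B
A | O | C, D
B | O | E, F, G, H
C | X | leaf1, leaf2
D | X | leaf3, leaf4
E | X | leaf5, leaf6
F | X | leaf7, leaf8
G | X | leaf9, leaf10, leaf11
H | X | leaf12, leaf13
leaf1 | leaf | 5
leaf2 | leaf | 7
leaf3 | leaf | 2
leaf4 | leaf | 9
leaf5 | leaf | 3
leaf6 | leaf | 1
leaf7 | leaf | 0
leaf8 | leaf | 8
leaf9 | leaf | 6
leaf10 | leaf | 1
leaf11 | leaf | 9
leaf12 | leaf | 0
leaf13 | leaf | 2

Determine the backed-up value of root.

C (X): max(5, 7) = 7
D (X): max(2, 9) = 9
A (O): min(7, 9) = 7
E (X): max(3, 1) = 3
F (X): max(0, 8) = 8
G (X): max(6, 1, 9) = 9
H (X): max(0, 2) = 2
B (O): min(3, 8, 9, 2) = 2
root (X): max(7, 2) = 7

7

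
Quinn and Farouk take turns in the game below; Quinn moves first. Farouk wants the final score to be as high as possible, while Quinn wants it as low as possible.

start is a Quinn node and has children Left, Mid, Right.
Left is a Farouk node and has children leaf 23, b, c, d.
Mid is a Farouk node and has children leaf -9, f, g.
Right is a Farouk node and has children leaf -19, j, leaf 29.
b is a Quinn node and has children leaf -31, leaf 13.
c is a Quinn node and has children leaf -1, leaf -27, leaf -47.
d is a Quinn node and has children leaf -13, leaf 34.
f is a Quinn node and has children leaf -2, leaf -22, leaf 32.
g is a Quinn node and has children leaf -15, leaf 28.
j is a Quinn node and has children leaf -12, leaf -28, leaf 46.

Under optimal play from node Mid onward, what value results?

f (Quinn): min(-2, -22, 32) = -22
g (Quinn): min(-15, 28) = -15
Mid (Farouk): max(-9, -22, -15) = -9

-9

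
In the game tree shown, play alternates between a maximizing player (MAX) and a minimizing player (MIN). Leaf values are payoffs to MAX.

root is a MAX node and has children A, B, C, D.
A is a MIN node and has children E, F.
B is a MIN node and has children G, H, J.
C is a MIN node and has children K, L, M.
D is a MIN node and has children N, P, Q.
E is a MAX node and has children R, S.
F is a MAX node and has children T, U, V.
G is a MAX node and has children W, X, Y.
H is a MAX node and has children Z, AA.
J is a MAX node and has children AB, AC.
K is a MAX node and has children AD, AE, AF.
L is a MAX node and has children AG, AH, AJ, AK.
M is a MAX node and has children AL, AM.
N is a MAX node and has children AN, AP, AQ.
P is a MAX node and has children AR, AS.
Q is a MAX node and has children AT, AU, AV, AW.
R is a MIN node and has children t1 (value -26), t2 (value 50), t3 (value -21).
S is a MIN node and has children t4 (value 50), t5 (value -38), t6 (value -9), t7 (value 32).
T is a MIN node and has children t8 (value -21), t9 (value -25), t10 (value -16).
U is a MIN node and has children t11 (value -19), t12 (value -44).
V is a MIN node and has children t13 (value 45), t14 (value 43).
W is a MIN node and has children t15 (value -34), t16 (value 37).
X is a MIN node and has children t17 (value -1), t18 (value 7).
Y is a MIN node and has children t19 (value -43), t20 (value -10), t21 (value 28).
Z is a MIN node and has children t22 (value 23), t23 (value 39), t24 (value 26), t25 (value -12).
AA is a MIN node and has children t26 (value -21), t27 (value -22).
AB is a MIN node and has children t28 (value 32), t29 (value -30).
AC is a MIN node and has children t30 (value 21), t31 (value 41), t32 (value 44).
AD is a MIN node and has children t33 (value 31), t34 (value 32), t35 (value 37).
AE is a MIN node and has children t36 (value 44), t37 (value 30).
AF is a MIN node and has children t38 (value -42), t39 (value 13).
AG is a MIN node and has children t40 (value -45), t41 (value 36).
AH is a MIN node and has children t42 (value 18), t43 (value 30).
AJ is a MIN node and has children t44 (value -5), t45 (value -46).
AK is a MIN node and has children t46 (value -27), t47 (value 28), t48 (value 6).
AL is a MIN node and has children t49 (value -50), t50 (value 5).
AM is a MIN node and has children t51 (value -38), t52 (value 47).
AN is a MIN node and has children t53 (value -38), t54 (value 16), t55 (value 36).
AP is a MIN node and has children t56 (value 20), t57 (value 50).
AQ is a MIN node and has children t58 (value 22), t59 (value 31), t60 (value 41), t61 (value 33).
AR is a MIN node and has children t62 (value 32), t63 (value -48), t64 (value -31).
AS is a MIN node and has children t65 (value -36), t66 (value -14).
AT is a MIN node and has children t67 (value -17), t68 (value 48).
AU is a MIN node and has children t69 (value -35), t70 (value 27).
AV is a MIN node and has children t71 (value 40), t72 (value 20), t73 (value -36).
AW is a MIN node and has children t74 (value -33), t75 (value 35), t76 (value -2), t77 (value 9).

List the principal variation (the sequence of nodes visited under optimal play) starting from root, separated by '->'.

R (MIN): min(-26, 50, -21) = -26
S (MIN): min(50, -38, -9, 32) = -38
E (MAX): max(-26, -38) = -26
T (MIN): min(-21, -25, -16) = -25
U (MIN): min(-19, -44) = -44
V (MIN): min(45, 43) = 43
F (MAX): max(-25, -44, 43) = 43
A (MIN): min(-26, 43) = -26
W (MIN): min(-34, 37) = -34
X (MIN): min(-1, 7) = -1
Y (MIN): min(-43, -10, 28) = -43
G (MAX): max(-34, -1, -43) = -1
Z (MIN): min(23, 39, 26, -12) = -12
AA (MIN): min(-21, -22) = -22
H (MAX): max(-12, -22) = -12
AB (MIN): min(32, -30) = -30
AC (MIN): min(21, 41, 44) = 21
J (MAX): max(-30, 21) = 21
B (MIN): min(-1, -12, 21) = -12
AD (MIN): min(31, 32, 37) = 31
AE (MIN): min(44, 30) = 30
AF (MIN): min(-42, 13) = -42
K (MAX): max(31, 30, -42) = 31
AG (MIN): min(-45, 36) = -45
AH (MIN): min(18, 30) = 18
AJ (MIN): min(-5, -46) = -46
AK (MIN): min(-27, 28, 6) = -27
L (MAX): max(-45, 18, -46, -27) = 18
AL (MIN): min(-50, 5) = -50
AM (MIN): min(-38, 47) = -38
M (MAX): max(-50, -38) = -38
C (MIN): min(31, 18, -38) = -38
AN (MIN): min(-38, 16, 36) = -38
AP (MIN): min(20, 50) = 20
AQ (MIN): min(22, 31, 41, 33) = 22
N (MAX): max(-38, 20, 22) = 22
AR (MIN): min(32, -48, -31) = -48
AS (MIN): min(-36, -14) = -36
P (MAX): max(-48, -36) = -36
AT (MIN): min(-17, 48) = -17
AU (MIN): min(-35, 27) = -35
AV (MIN): min(40, 20, -36) = -36
AW (MIN): min(-33, 35, -2, 9) = -33
Q (MAX): max(-17, -35, -36, -33) = -17
D (MIN): min(22, -36, -17) = -36
root (MAX): max(-26, -12, -38, -36) = -12
At root, MAX picks B (highest: -12).
At B, MIN picks H (lowest: -12).
At H, MAX picks Z (highest: -12).
At Z, MIN picks t25 (lowest: -12).
Terminal value -12.

root -> B -> H -> Z -> t25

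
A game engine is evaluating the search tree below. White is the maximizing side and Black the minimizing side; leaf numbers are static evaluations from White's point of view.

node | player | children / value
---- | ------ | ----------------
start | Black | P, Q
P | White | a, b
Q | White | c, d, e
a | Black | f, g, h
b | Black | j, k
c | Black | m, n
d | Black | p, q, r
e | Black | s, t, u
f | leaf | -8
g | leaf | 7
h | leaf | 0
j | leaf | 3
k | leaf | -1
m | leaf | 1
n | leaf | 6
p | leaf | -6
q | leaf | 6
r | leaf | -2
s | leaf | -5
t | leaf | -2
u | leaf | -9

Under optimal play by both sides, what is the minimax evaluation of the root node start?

-1

a (Black): min(-8, 7, 0) = -8
b (Black): min(3, -1) = -1
P (White): max(-8, -1) = -1
c (Black): min(1, 6) = 1
d (Black): min(-6, 6, -2) = -6
e (Black): min(-5, -2, -9) = -9
Q (White): max(1, -6, -9) = 1
start (Black): min(-1, 1) = -1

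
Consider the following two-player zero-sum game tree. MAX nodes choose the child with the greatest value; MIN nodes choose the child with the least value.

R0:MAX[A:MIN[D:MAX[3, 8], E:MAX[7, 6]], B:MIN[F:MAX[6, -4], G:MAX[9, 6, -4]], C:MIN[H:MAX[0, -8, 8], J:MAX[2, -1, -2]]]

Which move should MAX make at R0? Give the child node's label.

D (MAX): max(3, 8) = 8
E (MAX): max(7, 6) = 7
A (MIN): min(8, 7) = 7
F (MAX): max(6, -4) = 6
G (MAX): max(9, 6, -4) = 9
B (MIN): min(6, 9) = 6
H (MAX): max(0, -8, 8) = 8
J (MAX): max(2, -1, -2) = 2
C (MIN): min(8, 2) = 2
R0 (MAX): max(7, 6, 2) = 7
MAX at R0 wants the highest of {A=7, B=6, C=2}, so chooses A.

A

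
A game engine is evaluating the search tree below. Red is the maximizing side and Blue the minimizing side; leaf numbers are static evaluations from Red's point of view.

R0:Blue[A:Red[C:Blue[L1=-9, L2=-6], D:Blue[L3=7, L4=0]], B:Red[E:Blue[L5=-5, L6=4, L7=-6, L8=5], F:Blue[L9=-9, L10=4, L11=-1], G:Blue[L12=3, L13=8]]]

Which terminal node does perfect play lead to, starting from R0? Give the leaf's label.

C (Blue): min(-9, -6) = -9
D (Blue): min(7, 0) = 0
A (Red): max(-9, 0) = 0
E (Blue): min(-5, 4, -6, 5) = -6
F (Blue): min(-9, 4, -1) = -9
G (Blue): min(3, 8) = 3
B (Red): max(-6, -9, 3) = 3
R0 (Blue): min(0, 3) = 0
At R0, Blue picks A (lowest: 0).
At A, Red picks D (highest: 0).
At D, Blue picks L4 (lowest: 0).
Terminal value 0.

L4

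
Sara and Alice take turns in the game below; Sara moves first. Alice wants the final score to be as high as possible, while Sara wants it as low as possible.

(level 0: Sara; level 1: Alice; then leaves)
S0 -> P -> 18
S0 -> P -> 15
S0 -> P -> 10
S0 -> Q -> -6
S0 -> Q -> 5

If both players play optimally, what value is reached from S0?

P (Alice): max(18, 15, 10) = 18
Q (Alice): max(-6, 5) = 5
S0 (Sara): min(18, 5) = 5

5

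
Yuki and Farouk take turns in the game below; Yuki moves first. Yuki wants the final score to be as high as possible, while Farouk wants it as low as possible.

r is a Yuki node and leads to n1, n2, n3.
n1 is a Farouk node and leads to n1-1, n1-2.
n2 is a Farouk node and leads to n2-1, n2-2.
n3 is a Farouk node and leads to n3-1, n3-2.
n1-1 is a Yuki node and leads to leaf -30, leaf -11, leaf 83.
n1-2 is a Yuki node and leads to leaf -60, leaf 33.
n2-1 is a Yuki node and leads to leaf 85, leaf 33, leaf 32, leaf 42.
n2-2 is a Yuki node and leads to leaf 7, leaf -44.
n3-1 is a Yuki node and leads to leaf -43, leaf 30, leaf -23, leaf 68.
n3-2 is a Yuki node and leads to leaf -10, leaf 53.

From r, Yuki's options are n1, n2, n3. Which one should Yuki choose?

n3

n1-1 (Yuki): max(-30, -11, 83) = 83
n1-2 (Yuki): max(-60, 33) = 33
n1 (Farouk): min(83, 33) = 33
n2-1 (Yuki): max(85, 33, 32, 42) = 85
n2-2 (Yuki): max(7, -44) = 7
n2 (Farouk): min(85, 7) = 7
n3-1 (Yuki): max(-43, 30, -23, 68) = 68
n3-2 (Yuki): max(-10, 53) = 53
n3 (Farouk): min(68, 53) = 53
r (Yuki): max(33, 7, 53) = 53
Yuki at r wants the highest of {n1=33, n2=7, n3=53}, so chooses n3.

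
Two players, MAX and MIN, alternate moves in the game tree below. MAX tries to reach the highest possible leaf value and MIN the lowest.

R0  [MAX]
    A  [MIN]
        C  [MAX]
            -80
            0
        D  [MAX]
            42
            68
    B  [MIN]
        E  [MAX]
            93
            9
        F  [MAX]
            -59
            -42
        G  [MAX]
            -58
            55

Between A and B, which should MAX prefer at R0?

A

C (MAX): max(-80, 0) = 0
D (MAX): max(42, 68) = 68
A (MIN): min(0, 68) = 0
E (MAX): max(93, 9) = 93
F (MAX): max(-59, -42) = -42
G (MAX): max(-58, 55) = 55
B (MIN): min(93, -42, 55) = -42
MAX prefers the higher value; A=0, B=-42. A is better since 0 > -42.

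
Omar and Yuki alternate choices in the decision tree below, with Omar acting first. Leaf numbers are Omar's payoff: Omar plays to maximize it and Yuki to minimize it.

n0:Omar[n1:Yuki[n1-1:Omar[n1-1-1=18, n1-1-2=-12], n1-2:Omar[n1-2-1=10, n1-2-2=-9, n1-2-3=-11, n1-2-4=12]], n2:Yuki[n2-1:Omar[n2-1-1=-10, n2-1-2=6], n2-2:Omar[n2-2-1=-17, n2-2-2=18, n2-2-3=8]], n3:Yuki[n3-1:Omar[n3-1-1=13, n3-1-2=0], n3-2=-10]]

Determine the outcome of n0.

n1-1 (Omar): max(18, -12) = 18
n1-2 (Omar): max(10, -9, -11, 12) = 12
n1 (Yuki): min(18, 12) = 12
n2-1 (Omar): max(-10, 6) = 6
n2-2 (Omar): max(-17, 18, 8) = 18
n2 (Yuki): min(6, 18) = 6
n3-1 (Omar): max(13, 0) = 13
n3 (Yuki): min(13, -10) = -10
n0 (Omar): max(12, 6, -10) = 12

12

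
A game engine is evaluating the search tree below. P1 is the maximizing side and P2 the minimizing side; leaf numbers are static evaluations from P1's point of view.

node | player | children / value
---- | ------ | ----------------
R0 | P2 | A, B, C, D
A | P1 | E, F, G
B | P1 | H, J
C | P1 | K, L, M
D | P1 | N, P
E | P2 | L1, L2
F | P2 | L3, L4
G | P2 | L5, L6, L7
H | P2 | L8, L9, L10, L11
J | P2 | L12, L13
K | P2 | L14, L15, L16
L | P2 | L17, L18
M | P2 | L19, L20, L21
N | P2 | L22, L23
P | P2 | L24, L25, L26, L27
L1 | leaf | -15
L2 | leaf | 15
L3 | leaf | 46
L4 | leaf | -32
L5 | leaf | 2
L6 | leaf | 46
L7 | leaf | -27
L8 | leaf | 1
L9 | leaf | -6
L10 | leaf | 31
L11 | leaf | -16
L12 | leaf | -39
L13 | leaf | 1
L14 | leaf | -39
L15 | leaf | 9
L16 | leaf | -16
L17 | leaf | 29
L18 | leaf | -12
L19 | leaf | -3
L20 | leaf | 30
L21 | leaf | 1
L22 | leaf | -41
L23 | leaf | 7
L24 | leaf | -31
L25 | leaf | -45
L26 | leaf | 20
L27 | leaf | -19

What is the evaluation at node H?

-16

H (P2): min(1, -6, 31, -16) = -16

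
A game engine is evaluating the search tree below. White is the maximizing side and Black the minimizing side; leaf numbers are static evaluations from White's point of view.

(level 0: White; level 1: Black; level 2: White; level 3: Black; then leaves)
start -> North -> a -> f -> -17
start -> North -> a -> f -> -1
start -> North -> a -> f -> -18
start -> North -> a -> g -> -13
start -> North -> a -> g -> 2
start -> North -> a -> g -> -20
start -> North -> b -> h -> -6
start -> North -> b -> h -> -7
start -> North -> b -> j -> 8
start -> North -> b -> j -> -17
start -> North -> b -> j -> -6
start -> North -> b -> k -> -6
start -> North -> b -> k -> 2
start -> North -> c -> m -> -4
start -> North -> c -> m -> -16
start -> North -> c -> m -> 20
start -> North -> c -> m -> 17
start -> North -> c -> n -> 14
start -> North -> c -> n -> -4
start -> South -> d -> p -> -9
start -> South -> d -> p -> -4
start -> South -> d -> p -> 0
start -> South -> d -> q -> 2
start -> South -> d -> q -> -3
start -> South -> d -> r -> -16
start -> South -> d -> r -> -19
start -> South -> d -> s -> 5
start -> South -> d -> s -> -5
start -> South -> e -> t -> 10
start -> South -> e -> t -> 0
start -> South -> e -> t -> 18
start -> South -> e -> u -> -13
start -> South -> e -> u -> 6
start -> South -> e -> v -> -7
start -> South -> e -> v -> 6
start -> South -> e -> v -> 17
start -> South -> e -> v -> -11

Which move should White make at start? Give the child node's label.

f (Black): min(-17, -1, -18) = -18
g (Black): min(-13, 2, -20) = -20
a (White): max(-18, -20) = -18
h (Black): min(-6, -7) = -7
j (Black): min(8, -17, -6) = -17
k (Black): min(-6, 2) = -6
b (White): max(-7, -17, -6) = -6
m (Black): min(-4, -16, 20, 17) = -16
n (Black): min(14, -4) = -4
c (White): max(-16, -4) = -4
North (Black): min(-18, -6, -4) = -18
p (Black): min(-9, -4, 0) = -9
q (Black): min(2, -3) = -3
r (Black): min(-16, -19) = -19
s (Black): min(5, -5) = -5
d (White): max(-9, -3, -19, -5) = -3
t (Black): min(10, 0, 18) = 0
u (Black): min(-13, 6) = -13
v (Black): min(-7, 6, 17, -11) = -11
e (White): max(0, -13, -11) = 0
South (Black): min(-3, 0) = -3
start (White): max(-18, -3) = -3
White at start wants the highest of {North=-18, South=-3}, so chooses South.

South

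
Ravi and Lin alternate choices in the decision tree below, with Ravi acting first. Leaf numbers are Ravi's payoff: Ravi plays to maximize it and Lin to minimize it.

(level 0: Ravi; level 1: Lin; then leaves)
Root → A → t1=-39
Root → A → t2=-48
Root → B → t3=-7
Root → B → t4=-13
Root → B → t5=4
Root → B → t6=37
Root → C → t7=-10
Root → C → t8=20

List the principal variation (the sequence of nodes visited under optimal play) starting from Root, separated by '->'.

Root -> C -> t7

A (Lin): min(-39, -48) = -48
B (Lin): min(-7, -13, 4, 37) = -13
C (Lin): min(-10, 20) = -10
Root (Ravi): max(-48, -13, -10) = -10
At Root, Ravi picks C (highest: -10).
At C, Lin picks t7 (lowest: -10).
Terminal value -10.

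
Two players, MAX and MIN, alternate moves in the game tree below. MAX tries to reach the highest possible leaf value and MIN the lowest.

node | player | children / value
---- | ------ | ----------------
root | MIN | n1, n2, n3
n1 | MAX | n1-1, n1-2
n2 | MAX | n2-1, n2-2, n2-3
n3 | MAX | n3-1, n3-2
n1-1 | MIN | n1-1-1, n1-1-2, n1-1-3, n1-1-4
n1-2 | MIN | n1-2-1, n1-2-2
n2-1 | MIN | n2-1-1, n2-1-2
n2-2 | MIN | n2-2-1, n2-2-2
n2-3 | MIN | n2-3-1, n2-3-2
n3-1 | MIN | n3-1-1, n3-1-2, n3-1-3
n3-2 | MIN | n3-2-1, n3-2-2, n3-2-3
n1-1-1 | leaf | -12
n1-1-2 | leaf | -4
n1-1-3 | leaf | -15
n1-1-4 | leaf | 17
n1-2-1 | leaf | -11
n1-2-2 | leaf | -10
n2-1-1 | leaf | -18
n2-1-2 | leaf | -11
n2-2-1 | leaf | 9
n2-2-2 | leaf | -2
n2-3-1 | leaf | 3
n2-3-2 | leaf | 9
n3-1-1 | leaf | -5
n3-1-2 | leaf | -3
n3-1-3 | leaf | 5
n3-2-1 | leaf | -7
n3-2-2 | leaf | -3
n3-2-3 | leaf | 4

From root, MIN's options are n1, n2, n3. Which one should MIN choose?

n1

n1-1 (MIN): min(-12, -4, -15, 17) = -15
n1-2 (MIN): min(-11, -10) = -11
n1 (MAX): max(-15, -11) = -11
n2-1 (MIN): min(-18, -11) = -18
n2-2 (MIN): min(9, -2) = -2
n2-3 (MIN): min(3, 9) = 3
n2 (MAX): max(-18, -2, 3) = 3
n3-1 (MIN): min(-5, -3, 5) = -5
n3-2 (MIN): min(-7, -3, 4) = -7
n3 (MAX): max(-5, -7) = -5
root (MIN): min(-11, 3, -5) = -11
MIN at root wants the lowest of {n1=-11, n2=3, n3=-5}, so chooses n1.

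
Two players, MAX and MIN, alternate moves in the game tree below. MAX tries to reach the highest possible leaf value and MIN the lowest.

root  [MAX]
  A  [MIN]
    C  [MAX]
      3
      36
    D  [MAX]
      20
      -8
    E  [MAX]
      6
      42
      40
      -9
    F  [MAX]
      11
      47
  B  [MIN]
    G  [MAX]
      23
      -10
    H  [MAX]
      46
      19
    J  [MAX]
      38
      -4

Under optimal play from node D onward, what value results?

20

D (MAX): max(20, -8) = 20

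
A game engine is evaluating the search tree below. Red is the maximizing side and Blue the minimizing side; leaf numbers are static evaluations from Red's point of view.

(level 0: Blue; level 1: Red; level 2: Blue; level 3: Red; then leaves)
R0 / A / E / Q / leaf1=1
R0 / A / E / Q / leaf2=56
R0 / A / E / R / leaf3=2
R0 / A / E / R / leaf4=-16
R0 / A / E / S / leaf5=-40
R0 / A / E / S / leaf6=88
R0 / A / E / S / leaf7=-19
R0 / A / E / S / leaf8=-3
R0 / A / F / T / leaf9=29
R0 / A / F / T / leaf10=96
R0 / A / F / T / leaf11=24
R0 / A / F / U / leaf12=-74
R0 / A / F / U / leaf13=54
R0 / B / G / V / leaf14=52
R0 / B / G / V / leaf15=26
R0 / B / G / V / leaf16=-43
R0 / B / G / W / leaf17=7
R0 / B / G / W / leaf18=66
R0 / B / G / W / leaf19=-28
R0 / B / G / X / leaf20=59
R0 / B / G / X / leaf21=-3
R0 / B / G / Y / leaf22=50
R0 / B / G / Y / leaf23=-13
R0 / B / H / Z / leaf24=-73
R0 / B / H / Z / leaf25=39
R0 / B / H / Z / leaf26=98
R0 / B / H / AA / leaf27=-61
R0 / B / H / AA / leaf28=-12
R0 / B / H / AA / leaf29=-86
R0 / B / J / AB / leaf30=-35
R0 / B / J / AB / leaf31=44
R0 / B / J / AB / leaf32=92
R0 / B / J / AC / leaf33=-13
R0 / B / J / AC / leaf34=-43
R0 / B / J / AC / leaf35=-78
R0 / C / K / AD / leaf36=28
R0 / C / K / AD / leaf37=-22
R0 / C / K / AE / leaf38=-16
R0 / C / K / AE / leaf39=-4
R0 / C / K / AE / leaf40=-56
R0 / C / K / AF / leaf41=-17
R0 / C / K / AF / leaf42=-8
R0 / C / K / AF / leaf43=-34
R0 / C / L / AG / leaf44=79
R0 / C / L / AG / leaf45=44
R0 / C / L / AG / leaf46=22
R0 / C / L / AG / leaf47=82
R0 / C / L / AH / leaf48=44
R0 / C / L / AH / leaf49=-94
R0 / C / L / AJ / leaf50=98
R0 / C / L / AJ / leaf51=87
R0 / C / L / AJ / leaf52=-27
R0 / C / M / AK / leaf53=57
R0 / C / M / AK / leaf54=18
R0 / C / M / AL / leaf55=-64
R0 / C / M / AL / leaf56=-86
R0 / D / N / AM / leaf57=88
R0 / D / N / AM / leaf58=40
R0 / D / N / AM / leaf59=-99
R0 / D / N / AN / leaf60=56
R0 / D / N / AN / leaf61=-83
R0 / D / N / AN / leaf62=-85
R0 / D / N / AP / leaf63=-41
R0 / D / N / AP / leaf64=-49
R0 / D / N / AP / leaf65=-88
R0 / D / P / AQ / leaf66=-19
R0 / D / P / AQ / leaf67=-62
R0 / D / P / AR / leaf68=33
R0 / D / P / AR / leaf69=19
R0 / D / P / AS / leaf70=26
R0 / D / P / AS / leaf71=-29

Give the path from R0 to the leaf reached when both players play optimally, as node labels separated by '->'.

R0 -> D -> P -> AQ -> leaf66

Q (Red): max(1, 56) = 56
R (Red): max(2, -16) = 2
S (Red): max(-40, 88, -19, -3) = 88
E (Blue): min(56, 2, 88) = 2
T (Red): max(29, 96, 24) = 96
U (Red): max(-74, 54) = 54
F (Blue): min(96, 54) = 54
A (Red): max(2, 54) = 54
V (Red): max(52, 26, -43) = 52
W (Red): max(7, 66, -28) = 66
X (Red): max(59, -3) = 59
Y (Red): max(50, -13) = 50
G (Blue): min(52, 66, 59, 50) = 50
Z (Red): max(-73, 39, 98) = 98
AA (Red): max(-61, -12, -86) = -12
H (Blue): min(98, -12) = -12
AB (Red): max(-35, 44, 92) = 92
AC (Red): max(-13, -43, -78) = -13
J (Blue): min(92, -13) = -13
B (Red): max(50, -12, -13) = 50
AD (Red): max(28, -22) = 28
AE (Red): max(-16, -4, -56) = -4
AF (Red): max(-17, -8, -34) = -8
K (Blue): min(28, -4, -8) = -8
AG (Red): max(79, 44, 22, 82) = 82
AH (Red): max(44, -94) = 44
AJ (Red): max(98, 87, -27) = 98
L (Blue): min(82, 44, 98) = 44
AK (Red): max(57, 18) = 57
AL (Red): max(-64, -86) = -64
M (Blue): min(57, -64) = -64
C (Red): max(-8, 44, -64) = 44
AM (Red): max(88, 40, -99) = 88
AN (Red): max(56, -83, -85) = 56
AP (Red): max(-41, -49, -88) = -41
N (Blue): min(88, 56, -41) = -41
AQ (Red): max(-19, -62) = -19
AR (Red): max(33, 19) = 33
AS (Red): max(26, -29) = 26
P (Blue): min(-19, 33, 26) = -19
D (Red): max(-41, -19) = -19
R0 (Blue): min(54, 50, 44, -19) = -19
At R0, Blue picks D (lowest: -19).
At D, Red picks P (highest: -19).
At P, Blue picks AQ (lowest: -19).
At AQ, Red picks leaf66 (highest: -19).
Terminal value -19.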